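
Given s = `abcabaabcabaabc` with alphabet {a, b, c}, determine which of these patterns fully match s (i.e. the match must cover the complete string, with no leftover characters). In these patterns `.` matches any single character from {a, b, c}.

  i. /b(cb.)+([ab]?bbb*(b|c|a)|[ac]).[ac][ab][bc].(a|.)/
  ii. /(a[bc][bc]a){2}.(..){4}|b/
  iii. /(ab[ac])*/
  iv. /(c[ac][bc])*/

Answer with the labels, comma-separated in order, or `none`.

i → no match — must start with `bcb`
ii → no match
iii → match
iv → no match

iii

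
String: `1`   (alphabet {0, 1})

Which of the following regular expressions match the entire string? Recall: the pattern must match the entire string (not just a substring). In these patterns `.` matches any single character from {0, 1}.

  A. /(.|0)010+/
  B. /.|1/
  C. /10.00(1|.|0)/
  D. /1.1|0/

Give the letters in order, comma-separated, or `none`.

A → no match — must end with `0`
B → match
C → no match — must start with `10`
D → no match

B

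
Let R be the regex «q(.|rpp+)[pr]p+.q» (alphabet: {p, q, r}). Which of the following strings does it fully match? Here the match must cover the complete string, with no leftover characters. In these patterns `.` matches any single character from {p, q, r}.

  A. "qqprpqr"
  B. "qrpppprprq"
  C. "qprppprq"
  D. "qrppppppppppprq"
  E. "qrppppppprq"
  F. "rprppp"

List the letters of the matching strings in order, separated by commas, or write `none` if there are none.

A → no match — must end with "q"
B → match
C → match
D → match
E → match
F → no match — must start with "q"

B, C, D, E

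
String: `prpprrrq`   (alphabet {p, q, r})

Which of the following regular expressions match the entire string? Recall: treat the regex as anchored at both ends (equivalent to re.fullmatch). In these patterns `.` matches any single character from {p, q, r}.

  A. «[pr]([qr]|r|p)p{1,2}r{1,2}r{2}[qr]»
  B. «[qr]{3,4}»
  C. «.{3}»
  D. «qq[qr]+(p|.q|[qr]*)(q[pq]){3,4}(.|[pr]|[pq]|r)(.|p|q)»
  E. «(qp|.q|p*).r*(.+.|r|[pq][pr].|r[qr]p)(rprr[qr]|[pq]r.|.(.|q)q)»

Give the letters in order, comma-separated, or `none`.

A, E

A → match
B → no match
C → no match
D → no match — must start with `qq`
E → match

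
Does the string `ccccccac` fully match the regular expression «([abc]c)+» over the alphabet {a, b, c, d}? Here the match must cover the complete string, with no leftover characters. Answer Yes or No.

Yes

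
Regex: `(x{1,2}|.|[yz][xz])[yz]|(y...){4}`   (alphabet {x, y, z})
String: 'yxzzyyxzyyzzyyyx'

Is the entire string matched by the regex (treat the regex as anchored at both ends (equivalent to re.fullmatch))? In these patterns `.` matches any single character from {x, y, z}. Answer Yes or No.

Yes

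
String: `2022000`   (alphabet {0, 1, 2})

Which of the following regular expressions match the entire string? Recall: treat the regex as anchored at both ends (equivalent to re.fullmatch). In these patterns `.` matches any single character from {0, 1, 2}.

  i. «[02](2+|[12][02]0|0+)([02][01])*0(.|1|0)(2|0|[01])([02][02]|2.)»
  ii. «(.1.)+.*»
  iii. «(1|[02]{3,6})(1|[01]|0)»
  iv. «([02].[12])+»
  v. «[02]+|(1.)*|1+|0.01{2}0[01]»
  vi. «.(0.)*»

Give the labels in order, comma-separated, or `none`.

i → no match
ii → no match
iii → match
iv → no match
v → match
vi → no match

iii, v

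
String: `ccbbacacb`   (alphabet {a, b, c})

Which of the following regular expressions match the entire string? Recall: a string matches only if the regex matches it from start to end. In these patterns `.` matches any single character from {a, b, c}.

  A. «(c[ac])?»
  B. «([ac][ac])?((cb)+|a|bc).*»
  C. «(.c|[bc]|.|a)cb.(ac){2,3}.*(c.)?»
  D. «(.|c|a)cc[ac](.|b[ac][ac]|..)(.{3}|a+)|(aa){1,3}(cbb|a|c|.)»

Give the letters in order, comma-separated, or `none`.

C

A → no match
B → no match
C → match
D → no match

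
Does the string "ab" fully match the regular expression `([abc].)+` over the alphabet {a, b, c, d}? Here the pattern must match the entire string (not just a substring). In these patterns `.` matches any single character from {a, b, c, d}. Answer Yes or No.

Yes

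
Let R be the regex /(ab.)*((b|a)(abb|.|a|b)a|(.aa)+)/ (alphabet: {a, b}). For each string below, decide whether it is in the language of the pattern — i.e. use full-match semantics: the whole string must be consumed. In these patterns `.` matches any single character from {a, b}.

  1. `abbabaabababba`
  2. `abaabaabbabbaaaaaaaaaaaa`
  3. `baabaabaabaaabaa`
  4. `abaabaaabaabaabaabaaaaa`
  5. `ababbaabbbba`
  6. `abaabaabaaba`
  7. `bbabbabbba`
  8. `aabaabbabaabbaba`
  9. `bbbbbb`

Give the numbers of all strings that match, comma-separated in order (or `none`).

1 → match
2 → match
3 → no match
4 → no match
5 → no match
6 → match
7 → no match
8 → no match
9 → no match

1, 2, 6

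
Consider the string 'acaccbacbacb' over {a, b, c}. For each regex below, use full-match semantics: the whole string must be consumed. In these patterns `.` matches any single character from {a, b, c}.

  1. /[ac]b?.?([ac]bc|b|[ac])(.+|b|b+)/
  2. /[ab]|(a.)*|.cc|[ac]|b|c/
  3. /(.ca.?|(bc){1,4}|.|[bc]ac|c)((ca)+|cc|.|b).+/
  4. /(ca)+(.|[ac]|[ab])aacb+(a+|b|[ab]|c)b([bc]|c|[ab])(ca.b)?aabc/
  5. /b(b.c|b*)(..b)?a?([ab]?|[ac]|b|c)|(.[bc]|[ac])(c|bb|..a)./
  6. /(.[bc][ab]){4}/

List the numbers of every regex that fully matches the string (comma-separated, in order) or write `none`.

1 → match
2 → no match
3 → match
4 → no match — must start with 'ca'
5 → no match
6 → match

1, 3, 6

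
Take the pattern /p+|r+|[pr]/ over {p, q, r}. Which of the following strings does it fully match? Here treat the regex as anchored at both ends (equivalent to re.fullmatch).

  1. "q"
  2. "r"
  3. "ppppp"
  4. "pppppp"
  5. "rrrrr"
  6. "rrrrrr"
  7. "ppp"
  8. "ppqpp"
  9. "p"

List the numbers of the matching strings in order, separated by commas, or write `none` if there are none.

2, 3, 4, 5, 6, 7, 9

1 → no match
2 → match
3 → match
4 → match
5 → match
6 → match
7 → match
8 → no match
9 → match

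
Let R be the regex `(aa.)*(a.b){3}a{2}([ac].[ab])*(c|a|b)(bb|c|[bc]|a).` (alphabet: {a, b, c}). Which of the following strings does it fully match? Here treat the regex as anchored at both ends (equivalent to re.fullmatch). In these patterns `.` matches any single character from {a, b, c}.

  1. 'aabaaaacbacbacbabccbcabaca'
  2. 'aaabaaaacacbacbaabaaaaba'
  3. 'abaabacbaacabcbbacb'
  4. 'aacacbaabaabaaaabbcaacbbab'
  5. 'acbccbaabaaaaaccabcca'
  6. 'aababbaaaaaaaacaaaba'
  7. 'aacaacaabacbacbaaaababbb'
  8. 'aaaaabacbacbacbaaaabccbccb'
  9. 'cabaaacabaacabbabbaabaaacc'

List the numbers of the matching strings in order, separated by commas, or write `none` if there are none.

7, 8

1 → no match
2 → no match
3 → no match
4 → no match
5 → no match
6 → no match
7 → match
8 → match
9 → no match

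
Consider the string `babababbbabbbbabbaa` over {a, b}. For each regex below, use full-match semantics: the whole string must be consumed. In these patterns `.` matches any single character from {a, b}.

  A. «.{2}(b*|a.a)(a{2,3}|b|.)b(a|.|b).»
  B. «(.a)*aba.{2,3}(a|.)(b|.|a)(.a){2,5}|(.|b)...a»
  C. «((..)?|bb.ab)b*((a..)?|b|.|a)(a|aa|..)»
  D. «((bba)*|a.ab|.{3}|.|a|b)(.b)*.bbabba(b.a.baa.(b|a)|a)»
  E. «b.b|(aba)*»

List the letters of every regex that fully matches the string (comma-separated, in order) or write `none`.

D

A → no match
B → no match
C → no match
D → match
E → no match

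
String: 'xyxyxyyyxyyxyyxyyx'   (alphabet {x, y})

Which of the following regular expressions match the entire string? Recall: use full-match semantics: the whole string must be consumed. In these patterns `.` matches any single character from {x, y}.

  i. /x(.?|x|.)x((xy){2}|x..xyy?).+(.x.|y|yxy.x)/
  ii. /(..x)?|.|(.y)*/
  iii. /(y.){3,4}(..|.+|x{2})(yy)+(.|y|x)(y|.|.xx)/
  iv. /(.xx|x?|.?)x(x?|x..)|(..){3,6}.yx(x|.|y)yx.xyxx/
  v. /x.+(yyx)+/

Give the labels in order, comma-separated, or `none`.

i → no match
ii → no match
iii → no match — must start with 'y'
iv → no match
v → match

v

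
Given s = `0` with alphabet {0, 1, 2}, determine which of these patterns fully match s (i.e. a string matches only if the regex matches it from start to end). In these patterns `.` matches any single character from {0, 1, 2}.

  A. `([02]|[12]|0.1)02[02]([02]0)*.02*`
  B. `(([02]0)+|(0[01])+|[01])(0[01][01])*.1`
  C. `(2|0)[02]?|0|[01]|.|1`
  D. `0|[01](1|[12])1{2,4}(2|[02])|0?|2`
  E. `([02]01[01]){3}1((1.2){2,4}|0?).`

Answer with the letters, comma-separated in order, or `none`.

A → no match
B → no match — must end with `1`
C → match
D → match
E → no match

C, D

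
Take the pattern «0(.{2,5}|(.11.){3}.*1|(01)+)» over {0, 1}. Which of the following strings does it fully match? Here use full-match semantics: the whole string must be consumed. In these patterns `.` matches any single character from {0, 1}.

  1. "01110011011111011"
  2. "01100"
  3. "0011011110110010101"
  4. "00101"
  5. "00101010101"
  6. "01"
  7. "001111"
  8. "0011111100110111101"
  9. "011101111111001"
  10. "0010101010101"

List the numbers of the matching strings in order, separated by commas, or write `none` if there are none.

1, 2, 3, 4, 5, 7, 8, 9, 10

1 → match
2. "01100" → match
3 → match
4. "00101" → match
5. "00101010101" → match
6. "01" → no match
7. "001111" → match
8 → match
9 → match
10 → match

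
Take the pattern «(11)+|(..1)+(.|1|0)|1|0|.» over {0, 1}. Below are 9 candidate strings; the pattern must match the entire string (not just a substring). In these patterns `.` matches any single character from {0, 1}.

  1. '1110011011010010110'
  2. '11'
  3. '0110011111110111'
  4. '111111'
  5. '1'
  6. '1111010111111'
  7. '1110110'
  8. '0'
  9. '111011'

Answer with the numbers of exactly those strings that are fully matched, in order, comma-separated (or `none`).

1, 2, 3, 4, 5, 6, 7, 8

1 → match
2 → match
3 → match
4 → match
5 → match
6 → match
7 → match
8 → match
9 → no match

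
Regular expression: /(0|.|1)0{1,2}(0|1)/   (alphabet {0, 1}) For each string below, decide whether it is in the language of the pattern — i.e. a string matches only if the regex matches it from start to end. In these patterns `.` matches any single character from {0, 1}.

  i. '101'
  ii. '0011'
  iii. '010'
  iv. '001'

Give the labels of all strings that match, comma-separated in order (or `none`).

i, iv

i → match
ii → no match
iii → no match
iv → match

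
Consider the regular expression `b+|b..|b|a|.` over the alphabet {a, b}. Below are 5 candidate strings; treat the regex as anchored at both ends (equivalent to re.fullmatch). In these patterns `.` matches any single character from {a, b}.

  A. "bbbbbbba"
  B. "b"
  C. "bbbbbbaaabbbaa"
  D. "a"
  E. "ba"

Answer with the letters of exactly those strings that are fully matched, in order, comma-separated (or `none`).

A → no match
B → match
C → no match
D → match
E → no match

B, D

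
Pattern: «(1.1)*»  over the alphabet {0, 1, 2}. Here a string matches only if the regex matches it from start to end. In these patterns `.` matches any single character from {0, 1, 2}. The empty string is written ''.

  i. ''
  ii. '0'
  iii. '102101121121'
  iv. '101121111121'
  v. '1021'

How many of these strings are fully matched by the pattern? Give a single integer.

i → match
ii → no match
iii → no match
iv → match
v → no match
Total matched: 2

2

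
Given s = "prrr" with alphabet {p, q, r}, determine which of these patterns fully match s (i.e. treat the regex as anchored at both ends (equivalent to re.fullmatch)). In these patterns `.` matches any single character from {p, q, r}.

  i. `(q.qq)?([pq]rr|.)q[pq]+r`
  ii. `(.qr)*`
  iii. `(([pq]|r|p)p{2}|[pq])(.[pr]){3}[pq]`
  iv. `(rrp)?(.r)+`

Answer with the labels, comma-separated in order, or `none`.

i → no match
ii → no match
iii → no match
iv → match

iv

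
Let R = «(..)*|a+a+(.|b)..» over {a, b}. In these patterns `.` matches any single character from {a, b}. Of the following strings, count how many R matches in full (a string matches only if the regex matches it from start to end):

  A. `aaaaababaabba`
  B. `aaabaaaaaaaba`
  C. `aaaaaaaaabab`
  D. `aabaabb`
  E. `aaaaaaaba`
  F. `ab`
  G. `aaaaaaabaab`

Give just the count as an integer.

A → no match
B → no match
C. `aaaaaaaaabab` → match
D. `aabaabb` → no match
E. `aaaaaaaba` → match
F. `ab` → match
G. `aaaaaaabaab` → no match
Total matched: 3

3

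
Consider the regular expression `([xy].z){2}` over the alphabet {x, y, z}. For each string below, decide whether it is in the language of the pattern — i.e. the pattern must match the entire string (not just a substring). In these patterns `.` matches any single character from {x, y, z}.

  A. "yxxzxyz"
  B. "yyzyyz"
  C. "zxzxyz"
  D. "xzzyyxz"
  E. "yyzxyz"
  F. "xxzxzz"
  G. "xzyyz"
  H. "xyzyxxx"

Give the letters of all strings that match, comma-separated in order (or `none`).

A. "yxxzxyz" → no match
B. "yyzyyz" → match
C. "zxzxyz" → no match
D. "xzzyyxz" → no match
E. "yyzxyz" → match
F. "xxzxzz" → match
G. "xzyyz" → no match
H. "xyzyxxx" → no match — must end with "z"

B, E, F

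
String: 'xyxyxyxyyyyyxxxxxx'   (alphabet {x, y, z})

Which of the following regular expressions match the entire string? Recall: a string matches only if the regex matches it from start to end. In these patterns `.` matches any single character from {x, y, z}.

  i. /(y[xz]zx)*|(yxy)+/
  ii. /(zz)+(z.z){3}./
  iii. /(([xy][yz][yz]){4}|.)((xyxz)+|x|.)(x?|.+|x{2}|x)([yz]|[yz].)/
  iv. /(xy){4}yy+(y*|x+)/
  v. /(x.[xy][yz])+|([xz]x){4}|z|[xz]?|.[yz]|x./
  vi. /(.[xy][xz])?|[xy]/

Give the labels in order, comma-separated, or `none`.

iv

i → no match
ii → no match — must start with 'zz'
iii → no match
iv → match
v → no match
vi → no match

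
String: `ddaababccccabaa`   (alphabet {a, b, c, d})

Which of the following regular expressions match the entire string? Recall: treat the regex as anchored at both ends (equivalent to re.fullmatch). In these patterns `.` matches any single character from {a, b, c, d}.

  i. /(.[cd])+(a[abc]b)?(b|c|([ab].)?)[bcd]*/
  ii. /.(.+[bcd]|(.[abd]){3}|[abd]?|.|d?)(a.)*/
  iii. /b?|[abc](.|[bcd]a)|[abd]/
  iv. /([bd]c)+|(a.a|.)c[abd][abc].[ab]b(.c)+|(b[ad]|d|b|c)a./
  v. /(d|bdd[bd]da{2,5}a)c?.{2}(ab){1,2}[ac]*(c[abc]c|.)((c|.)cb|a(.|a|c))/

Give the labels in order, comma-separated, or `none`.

i → no match
ii → match
iii → no match
iv → no match
v → match

ii, v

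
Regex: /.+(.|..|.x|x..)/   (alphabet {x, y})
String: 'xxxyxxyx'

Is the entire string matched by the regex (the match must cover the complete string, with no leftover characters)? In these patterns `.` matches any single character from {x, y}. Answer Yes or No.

Yes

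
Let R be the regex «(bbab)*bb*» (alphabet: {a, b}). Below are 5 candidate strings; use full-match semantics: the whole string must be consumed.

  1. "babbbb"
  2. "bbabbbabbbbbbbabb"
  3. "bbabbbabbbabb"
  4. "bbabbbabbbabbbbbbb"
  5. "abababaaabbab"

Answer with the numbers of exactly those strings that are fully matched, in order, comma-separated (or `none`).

3, 4

1. "babbbb" → no match
2 → no match
3 → match
4 → match
5 → no match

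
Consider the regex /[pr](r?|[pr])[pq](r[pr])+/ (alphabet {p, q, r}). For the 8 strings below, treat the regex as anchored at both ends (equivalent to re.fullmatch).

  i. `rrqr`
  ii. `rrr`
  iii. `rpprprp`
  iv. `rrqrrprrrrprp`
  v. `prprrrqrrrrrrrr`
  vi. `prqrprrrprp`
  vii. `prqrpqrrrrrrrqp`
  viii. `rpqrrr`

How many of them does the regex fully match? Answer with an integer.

i → no match
ii → no match
iii → match
iv → no match
v → no match
vi → match
vii → no match
viii → no match
Total matched: 2

2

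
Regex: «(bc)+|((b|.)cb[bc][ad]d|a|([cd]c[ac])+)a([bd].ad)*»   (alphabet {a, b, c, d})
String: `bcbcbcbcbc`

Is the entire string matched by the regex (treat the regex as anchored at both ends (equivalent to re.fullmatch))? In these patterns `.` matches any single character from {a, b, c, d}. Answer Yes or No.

Yes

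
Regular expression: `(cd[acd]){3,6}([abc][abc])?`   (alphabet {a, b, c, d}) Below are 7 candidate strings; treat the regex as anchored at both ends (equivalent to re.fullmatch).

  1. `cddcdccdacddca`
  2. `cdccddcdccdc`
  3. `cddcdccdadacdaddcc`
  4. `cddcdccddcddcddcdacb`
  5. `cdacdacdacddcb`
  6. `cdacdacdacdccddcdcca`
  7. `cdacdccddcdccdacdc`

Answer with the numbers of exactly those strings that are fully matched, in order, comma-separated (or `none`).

1 → match
2 → match
3 → no match
4 → match
5 → match
6 → match
7 → match

1, 2, 4, 5, 6, 7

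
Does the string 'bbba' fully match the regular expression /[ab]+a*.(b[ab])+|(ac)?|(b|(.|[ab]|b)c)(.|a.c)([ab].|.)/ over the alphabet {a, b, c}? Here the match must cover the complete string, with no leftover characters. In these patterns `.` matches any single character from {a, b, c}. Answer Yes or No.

Yes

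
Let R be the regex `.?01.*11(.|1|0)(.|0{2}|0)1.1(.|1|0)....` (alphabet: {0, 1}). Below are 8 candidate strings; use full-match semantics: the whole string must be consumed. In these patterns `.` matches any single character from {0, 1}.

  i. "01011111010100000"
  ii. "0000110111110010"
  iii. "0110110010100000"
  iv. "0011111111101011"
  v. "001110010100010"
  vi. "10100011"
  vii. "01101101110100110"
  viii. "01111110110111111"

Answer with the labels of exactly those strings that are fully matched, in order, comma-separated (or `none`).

i → match
ii → no match
iii → match
iv → match
v → match
vi → no match
vii → no match
viii → match

i, iii, iv, v, viii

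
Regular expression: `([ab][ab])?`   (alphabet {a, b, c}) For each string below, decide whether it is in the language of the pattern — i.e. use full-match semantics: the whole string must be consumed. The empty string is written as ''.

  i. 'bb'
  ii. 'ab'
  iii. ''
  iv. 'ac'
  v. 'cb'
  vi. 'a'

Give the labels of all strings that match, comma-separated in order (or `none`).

i, ii, iii

i → match
ii → match
iii → match
iv → no match
v → no match
vi → no match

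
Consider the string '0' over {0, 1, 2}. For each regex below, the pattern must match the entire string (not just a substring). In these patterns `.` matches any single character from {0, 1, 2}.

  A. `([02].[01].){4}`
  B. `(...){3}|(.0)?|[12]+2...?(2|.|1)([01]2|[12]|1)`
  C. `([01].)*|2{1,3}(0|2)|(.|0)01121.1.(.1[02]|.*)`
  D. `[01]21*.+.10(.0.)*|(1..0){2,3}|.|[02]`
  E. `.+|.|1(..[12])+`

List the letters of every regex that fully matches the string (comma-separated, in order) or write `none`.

A → no match
B → no match
C → no match
D → match
E → match

D, E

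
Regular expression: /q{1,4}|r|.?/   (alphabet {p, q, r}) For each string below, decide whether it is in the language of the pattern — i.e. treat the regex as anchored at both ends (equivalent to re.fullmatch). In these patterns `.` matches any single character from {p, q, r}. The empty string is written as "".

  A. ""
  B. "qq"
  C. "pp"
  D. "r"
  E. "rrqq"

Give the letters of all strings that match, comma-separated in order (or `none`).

A, B, D

A → match
B → match
C → no match
D → match
E → no match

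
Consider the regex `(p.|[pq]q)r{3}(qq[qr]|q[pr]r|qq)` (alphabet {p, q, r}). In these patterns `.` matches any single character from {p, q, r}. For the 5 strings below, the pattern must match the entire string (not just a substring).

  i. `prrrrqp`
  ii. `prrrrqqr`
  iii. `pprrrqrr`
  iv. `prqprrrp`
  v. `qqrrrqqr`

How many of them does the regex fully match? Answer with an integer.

3

i → no match
ii → match
iii → match
iv → no match
v → match
Total matched: 3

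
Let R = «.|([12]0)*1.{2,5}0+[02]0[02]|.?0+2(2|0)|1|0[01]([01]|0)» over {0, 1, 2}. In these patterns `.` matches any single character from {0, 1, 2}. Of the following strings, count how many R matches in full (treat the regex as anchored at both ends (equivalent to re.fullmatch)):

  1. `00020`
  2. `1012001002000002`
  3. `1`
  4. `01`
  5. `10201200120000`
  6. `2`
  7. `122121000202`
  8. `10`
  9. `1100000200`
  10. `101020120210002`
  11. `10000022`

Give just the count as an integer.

1 → match
2 → no match
3 → match
4 → no match
5 → match
6 → match
7 → match
8 → no match
9 → match
10 → match
11 → match
Total matched: 8

8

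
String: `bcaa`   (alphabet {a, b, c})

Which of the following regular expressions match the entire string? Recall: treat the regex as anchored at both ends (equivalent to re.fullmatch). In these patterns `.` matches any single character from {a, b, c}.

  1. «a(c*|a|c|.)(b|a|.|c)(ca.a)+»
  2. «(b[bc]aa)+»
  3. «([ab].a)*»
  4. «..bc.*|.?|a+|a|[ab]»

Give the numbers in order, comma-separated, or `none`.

1 → no match — must start with `a`
2 → match
3 → no match
4 → no match

2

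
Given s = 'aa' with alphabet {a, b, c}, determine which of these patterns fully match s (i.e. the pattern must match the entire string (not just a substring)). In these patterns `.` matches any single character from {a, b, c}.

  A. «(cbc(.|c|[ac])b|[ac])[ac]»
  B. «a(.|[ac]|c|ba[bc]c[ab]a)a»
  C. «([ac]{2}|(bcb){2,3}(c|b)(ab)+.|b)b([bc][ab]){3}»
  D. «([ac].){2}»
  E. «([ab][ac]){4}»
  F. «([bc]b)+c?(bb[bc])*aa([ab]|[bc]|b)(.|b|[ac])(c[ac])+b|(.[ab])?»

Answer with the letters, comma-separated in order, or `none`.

A, F

A → match
B → no match
C → no match
D → no match
E → no match
F → match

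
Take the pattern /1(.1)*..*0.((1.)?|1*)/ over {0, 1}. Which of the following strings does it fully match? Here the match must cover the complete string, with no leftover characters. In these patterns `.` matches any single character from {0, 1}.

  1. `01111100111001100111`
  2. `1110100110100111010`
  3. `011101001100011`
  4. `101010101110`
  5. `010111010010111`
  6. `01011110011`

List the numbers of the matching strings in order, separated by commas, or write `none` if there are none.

none

1 → no match — must start with `1`
2 → no match
3 → no match — must start with `1`
4. `101010101110` → no match
5 → no match — must start with `1`
6. `01011110011` → no match — must start with `1`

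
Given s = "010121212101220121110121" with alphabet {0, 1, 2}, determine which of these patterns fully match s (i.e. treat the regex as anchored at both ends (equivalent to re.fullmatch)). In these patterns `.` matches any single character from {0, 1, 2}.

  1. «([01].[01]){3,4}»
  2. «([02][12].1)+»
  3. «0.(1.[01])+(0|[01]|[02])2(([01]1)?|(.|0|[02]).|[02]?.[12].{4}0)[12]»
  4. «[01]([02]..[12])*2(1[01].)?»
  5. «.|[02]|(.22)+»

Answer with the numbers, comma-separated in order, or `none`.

2

1 → no match
2 → match
3 → no match
4 → no match
5 → no match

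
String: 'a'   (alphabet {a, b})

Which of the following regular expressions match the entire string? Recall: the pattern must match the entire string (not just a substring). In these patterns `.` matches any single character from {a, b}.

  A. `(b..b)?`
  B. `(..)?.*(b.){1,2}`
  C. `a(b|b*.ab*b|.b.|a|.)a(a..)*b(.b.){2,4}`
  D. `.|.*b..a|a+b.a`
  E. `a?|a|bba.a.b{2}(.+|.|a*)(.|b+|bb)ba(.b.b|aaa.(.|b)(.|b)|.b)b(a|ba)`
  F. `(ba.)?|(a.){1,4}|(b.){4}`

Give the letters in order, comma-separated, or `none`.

A → no match
B → no match
C → no match
D → match
E → match
F → no match

D, E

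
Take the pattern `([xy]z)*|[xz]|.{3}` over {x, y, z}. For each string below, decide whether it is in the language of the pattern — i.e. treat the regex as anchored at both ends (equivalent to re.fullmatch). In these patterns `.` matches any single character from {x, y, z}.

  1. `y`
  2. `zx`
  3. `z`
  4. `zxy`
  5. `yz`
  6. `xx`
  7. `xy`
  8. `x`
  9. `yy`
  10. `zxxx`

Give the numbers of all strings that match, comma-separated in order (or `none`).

1 → no match
2 → no match
3 → match
4 → match
5 → match
6 → no match
7 → no match
8 → match
9 → no match
10 → no match

3, 4, 5, 8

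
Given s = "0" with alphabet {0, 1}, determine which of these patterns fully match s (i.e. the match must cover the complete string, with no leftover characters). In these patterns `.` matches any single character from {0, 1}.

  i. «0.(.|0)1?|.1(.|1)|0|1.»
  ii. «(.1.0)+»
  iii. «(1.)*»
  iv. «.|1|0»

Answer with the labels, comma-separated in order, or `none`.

i, iv

i → match
ii → no match
iii → no match
iv → match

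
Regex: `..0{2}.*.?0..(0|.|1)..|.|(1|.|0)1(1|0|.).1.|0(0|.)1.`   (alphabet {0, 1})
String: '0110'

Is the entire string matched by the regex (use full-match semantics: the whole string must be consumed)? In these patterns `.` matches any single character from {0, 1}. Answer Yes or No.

Yes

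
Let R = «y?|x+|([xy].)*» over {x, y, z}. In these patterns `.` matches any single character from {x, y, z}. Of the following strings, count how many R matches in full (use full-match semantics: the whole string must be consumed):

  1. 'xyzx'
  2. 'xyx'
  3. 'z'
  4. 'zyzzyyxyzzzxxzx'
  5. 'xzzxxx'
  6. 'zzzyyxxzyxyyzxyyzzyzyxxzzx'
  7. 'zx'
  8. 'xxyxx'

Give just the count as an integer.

1 → no match
2 → no match
3 → no match
4 → no match
5 → no match
6 → no match
7 → no match
8 → no match
Total matched: 0

0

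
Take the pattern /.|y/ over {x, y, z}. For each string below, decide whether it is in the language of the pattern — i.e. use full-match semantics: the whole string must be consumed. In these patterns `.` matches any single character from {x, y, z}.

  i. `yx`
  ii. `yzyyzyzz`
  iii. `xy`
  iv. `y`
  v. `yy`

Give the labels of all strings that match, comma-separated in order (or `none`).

iv

i → no match
ii → no match
iii → no match
iv → match
v → no match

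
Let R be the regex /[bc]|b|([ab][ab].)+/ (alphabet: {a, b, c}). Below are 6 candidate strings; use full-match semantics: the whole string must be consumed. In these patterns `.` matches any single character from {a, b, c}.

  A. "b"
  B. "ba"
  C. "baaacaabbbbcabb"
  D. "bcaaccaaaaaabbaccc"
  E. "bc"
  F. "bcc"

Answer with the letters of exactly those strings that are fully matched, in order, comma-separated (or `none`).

A

A. "b" → match
B. "ba" → no match
C → no match
D → no match
E. "bc" → no match
F. "bcc" → no match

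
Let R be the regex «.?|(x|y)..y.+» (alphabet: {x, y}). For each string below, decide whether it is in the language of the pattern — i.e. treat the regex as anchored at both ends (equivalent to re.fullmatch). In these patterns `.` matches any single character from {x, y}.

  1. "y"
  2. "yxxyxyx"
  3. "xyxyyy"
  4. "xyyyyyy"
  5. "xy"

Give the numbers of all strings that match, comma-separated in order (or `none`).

1, 2, 3, 4

1. "y" → match
2. "yxxyxyx" → match
3. "xyxyyy" → match
4. "xyyyyyy" → match
5. "xy" → no match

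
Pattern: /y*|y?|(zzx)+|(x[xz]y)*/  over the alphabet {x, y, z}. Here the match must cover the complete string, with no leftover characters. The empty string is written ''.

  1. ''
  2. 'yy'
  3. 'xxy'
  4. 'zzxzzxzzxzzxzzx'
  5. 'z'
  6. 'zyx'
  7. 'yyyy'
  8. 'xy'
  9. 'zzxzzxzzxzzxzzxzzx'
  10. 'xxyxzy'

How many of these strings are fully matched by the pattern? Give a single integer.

1 → match
2 → match
3 → match
4 → match
5 → no match
6 → no match
7 → match
8 → no match
9 → match
10 → match
Total matched: 7

7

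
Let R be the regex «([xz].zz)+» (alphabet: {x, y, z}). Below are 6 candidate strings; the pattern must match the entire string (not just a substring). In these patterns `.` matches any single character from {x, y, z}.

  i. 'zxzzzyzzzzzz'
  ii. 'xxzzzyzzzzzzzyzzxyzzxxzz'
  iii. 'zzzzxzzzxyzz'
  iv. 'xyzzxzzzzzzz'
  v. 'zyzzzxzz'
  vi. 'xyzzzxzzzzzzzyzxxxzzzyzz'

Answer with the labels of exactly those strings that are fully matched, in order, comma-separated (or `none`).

i → match
ii → match
iii → match
iv → match
v → match
vi → no match

i, ii, iii, iv, v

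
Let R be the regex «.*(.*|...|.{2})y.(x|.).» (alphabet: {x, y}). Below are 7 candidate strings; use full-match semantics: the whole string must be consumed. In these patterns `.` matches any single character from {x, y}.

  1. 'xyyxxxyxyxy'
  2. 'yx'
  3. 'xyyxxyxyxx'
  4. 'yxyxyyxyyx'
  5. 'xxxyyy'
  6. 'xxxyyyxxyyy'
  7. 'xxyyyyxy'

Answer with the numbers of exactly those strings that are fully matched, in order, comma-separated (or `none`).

7

1 → no match
2 → no match
3 → no match
4 → no match
5 → no match
6 → no match
7 → match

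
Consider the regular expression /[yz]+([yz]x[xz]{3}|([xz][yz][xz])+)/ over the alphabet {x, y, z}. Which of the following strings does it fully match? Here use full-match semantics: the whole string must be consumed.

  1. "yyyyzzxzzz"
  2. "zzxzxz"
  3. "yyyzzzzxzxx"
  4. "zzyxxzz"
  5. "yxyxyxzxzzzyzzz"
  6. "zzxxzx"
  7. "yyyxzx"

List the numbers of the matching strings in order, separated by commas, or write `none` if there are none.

1 → match
2 → match
3 → match
4 → match
5 → no match
6 → match
7 → match

1, 2, 3, 4, 6, 7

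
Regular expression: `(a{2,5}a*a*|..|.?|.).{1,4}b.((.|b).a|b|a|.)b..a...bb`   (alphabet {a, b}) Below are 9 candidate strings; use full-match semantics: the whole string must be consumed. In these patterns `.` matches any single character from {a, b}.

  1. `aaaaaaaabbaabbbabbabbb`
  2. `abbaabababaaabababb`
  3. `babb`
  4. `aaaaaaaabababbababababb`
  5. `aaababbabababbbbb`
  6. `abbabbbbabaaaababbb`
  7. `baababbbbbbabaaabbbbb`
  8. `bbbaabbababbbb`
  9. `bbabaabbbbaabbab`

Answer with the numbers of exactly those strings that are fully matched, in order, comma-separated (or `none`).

5

1 → no match
2 → no match
3 → no match
4 → no match
5 → match
6 → no match
7 → no match
8 → no match
9 → no match — must end with `bb`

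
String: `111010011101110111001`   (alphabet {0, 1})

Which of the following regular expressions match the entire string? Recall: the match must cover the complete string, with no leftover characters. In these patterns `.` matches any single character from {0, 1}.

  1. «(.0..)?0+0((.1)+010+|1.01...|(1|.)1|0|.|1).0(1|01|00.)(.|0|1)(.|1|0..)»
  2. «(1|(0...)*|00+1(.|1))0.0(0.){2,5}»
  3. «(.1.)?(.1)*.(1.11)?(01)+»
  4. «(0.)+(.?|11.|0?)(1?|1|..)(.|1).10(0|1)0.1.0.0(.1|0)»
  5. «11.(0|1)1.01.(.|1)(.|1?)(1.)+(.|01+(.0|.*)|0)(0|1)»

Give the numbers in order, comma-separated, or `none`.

1 → no match
2 → no match
3 → no match
4 → no match — must start with `0`
5 → match

5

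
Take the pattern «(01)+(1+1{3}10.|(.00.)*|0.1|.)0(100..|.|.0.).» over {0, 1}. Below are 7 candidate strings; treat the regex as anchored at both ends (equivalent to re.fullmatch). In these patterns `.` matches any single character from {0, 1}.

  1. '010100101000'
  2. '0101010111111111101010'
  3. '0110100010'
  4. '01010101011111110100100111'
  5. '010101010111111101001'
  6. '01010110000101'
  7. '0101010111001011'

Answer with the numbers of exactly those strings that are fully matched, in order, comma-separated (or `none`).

1, 2, 3, 5

1 → match
2 → match
3 → match
4 → no match
5 → match
6 → no match
7 → no match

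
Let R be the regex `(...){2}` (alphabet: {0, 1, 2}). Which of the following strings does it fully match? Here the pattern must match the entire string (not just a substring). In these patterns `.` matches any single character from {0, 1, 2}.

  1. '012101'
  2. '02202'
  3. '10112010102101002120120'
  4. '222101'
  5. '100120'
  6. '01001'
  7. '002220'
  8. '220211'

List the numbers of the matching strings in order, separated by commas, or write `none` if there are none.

1, 4, 5, 7, 8

1 → match
2 → no match
3 → no match
4 → match
5 → match
6 → no match
7 → match
8 → match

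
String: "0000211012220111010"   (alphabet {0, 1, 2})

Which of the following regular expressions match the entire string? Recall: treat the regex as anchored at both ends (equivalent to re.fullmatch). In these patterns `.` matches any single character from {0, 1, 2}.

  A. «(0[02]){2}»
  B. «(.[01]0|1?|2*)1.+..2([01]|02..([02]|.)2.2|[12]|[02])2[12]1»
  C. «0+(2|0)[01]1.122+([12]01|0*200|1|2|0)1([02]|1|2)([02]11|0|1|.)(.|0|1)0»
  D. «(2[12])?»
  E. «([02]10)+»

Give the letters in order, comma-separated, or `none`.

A → no match
B → no match — must end with "1"
C → match
D → no match
E → no match

C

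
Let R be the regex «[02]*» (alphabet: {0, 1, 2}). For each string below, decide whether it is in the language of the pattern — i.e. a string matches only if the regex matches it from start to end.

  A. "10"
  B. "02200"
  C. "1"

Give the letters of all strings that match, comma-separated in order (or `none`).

B

A → no match
B → match
C → no match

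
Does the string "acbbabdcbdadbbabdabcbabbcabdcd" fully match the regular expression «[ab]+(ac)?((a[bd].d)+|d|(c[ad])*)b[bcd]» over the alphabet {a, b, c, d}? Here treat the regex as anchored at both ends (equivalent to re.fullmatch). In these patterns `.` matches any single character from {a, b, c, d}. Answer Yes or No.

No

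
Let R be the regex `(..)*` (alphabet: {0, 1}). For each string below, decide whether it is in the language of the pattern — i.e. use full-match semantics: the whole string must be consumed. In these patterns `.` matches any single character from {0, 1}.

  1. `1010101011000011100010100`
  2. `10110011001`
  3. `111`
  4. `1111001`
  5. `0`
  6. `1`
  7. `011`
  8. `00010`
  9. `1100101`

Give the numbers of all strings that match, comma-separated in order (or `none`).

none

1 → no match
2 → no match
3 → no match
4 → no match
5 → no match
6 → no match
7 → no match
8 → no match
9 → no match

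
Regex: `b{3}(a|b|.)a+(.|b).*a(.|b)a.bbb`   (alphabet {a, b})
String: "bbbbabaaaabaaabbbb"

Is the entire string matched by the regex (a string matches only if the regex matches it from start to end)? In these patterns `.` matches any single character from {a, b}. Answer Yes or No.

Yes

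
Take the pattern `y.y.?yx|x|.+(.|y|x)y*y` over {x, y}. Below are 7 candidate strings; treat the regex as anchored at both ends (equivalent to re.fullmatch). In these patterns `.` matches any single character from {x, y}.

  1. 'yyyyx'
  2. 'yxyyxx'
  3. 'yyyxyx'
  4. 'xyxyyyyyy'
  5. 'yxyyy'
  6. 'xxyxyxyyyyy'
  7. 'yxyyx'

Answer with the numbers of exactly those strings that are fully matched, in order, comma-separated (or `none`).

1. 'yyyyx' → match
2. 'yxyyxx' → no match
3. 'yyyxyx' → match
4. 'xyxyyyyyy' → match
5. 'yxyyy' → match
6. 'xxyxyxyyyyy' → match
7. 'yxyyx' → match

1, 3, 4, 5, 6, 7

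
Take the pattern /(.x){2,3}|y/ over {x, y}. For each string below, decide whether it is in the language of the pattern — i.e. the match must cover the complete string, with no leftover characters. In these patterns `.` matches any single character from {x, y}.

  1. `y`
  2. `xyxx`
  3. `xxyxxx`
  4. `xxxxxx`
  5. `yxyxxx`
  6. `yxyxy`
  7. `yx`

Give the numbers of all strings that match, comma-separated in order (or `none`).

1. `y` → match
2. `xyxx` → no match
3. `xxyxxx` → match
4. `xxxxxx` → match
5. `yxyxxx` → match
6. `yxyxy` → no match
7. `yx` → no match

1, 3, 4, 5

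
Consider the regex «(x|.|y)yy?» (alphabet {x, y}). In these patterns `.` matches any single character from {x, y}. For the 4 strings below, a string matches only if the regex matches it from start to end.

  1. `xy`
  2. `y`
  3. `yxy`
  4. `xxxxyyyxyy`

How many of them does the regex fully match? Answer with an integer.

1

1 → match
2 → no match
3 → no match
4 → no match
Total matched: 1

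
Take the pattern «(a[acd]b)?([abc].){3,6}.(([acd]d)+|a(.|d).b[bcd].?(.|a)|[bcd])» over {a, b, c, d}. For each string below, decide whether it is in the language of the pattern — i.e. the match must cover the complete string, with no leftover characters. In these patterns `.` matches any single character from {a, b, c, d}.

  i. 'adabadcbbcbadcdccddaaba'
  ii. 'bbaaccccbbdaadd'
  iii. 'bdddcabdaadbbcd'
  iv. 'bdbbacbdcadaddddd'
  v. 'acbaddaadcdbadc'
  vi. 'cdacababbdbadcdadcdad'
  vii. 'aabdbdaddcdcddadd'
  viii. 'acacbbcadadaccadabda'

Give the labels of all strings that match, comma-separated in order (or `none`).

iv, vi

i → no match
ii → no match
iii → no match
iv → match
v → no match
vi → match
vii → no match
viii → no match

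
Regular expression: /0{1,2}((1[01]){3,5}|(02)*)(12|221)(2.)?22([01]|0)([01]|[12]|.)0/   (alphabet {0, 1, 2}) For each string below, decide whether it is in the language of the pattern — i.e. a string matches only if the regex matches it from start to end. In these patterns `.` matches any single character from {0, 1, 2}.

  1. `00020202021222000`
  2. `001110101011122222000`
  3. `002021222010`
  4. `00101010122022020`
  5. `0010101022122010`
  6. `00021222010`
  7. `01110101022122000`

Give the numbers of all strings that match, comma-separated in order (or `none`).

1 → match
2 → match
3 → match
4 → match
5 → match
6 → match
7 → match

1, 2, 3, 4, 5, 6, 7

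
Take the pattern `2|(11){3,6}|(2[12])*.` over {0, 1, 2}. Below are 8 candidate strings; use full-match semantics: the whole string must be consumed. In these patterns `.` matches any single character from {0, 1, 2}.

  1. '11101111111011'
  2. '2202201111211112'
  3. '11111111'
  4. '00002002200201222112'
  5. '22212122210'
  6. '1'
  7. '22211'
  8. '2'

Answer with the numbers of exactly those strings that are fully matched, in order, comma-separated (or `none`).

1 → no match
2 → no match
3 → match
4 → no match
5 → match
6 → match
7 → match
8 → match

3, 5, 6, 7, 8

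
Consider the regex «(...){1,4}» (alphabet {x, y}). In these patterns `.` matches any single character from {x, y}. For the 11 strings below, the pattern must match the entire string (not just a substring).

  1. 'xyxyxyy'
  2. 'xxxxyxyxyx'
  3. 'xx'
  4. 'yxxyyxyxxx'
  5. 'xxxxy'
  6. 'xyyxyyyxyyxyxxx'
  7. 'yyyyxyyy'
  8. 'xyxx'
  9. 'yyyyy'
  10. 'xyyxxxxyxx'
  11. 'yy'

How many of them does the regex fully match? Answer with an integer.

1 → no match
2 → no match
3 → no match
4 → no match
5 → no match
6 → no match
7 → no match
8 → no match
9 → no match
10 → no match
11 → no match
Total matched: 0

0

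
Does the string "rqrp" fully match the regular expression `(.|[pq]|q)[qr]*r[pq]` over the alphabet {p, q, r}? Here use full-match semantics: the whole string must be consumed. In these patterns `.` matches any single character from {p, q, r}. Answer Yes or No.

Yes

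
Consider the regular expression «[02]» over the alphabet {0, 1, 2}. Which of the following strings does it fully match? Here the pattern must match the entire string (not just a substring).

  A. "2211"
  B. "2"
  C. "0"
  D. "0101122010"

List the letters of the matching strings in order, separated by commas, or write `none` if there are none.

B, C

A → no match
B → match
C → match
D → no match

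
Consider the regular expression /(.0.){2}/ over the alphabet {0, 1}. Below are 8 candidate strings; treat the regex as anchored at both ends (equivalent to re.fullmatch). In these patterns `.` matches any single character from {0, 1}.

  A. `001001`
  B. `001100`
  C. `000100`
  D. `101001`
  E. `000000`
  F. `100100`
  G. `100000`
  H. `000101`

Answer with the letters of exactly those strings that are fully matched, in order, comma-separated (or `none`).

A, B, C, D, E, F, G, H

A. `001001` → match
B. `001100` → match
C. `000100` → match
D. `101001` → match
E. `000000` → match
F. `100100` → match
G. `100000` → match
H. `000101` → match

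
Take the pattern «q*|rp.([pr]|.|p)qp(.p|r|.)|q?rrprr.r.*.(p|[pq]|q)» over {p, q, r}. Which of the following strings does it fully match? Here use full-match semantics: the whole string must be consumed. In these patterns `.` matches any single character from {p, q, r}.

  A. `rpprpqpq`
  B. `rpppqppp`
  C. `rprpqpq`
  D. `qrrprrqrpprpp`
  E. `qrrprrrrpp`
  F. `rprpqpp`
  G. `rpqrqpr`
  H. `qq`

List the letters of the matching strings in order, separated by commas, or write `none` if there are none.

A → no match
B → match
C → match
D → match
E → match
F → match
G → match
H → match

B, C, D, E, F, G, H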